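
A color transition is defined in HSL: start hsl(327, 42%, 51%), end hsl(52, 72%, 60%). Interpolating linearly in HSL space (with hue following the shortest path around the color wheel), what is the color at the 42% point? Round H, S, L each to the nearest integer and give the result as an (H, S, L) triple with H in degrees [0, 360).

(3, 55, 55)

Hue: 52 − 327 = -275°, but |-275| > 180 so the shorter arc goes the other way: Δh = -275 + 360 = 85°.
H = 327 + 0.42 × (85) = 362.7 → 363 → 363 mod 360 = 3°
S = 42 + 0.42 × (72 − 42) = 54.6 → 55%
L = 51 + 0.42 × (60 − 51) = 54.78 → 55%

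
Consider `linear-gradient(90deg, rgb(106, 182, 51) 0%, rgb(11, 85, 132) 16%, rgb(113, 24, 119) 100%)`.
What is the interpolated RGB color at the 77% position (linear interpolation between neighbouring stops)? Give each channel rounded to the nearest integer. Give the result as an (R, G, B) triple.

77% lies between the 16% and 100% stops, so the local fraction is t = (77 − 16)/(100 − 16) = 61/84 ≈ 0.7262.
R = 11 + 0.7262 × (113 − 11) = 85.072 → 85
G = 85 + 0.7262 × (24 − 85) = 40.702 → 41
B = 132 + 0.7262 × (119 − 132) = 122.559 → 123

(85, 41, 123)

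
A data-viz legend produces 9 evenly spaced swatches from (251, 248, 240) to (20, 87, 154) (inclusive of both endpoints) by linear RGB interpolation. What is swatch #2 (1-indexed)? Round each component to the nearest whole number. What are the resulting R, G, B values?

(222, 228, 229)

With 9 swatches and endpoints inclusive, swatch 2 sits at t = (2 − 1)/(9 − 1) = 1/8 ≈ 0.125.
R = 251 + 0.125 × (20 − 251) = 222.125 → 222
G = 248 + 0.125 × (87 − 248) = 227.875 → 228
B = 240 + 0.125 × (154 − 240) = 229.25 → 229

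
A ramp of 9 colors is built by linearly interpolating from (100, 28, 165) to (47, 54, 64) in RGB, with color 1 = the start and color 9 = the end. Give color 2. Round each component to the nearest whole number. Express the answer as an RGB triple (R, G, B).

With 9 swatches and endpoints inclusive, swatch 2 sits at t = (2 − 1)/(9 − 1) = 1/8 ≈ 0.125.
R = 100 + 0.125 × (47 − 100) = 93.375 → 93
G = 28 + 0.125 × (54 − 28) = 31.25 → 31
B = 165 + 0.125 × (64 − 165) = 152.375 → 152

(93, 31, 152)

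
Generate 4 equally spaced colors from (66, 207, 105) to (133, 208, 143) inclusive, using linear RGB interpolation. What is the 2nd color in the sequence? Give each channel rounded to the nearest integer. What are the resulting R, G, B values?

With 4 swatches and endpoints inclusive, swatch 2 sits at t = (2 − 1)/(4 − 1) = 1/3 ≈ 0.3333.
R = 66 + 0.3333 × (133 − 66) = 88.331 → 88
G = 207 + 0.3333 × (208 − 207) = 207.333 → 207
B = 105 + 0.3333 × (143 − 105) = 117.665 → 118

(88, 207, 118)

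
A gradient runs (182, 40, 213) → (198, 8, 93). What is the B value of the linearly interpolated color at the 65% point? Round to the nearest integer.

B = 213 + 0.65 × (93 − 213) = 135 → 135

135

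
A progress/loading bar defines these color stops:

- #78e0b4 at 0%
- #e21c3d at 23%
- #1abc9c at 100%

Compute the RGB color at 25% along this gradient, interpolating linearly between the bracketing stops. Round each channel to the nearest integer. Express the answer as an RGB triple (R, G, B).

(221, 32, 63)

25% lies between the 23% and 100% stops, so the local fraction is t = (25 − 23)/(100 − 23) = 2/77 ≈ 0.026.
#e21c3d → (226, 28, 61); #1abc9c → (26, 188, 156).
R = 226 + 0.026 × (26 − 226) = 220.8 → 221
G = 28 + 0.026 × (188 − 28) = 32.16 → 32
B = 61 + 0.026 × (156 − 61) = 63.47 → 63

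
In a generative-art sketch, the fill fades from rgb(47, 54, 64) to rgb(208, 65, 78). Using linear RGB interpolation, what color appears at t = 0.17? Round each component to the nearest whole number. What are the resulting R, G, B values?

R = 47 + 0.17 × (208 − 47) = 47 + 0.17 × 161 = 74.37 → 74
G = 54 + 0.17 × (65 − 54) = 54 + 0.17 × 11 = 55.87 → 56
B = 64 + 0.17 × (78 − 64) = 64 + 0.17 × 14 = 66.38 → 66

(74, 56, 66)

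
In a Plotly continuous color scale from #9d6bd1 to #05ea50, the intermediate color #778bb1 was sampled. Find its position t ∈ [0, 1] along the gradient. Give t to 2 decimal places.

0.25

Invert the lerp on the R channel (largest span, 152): t = (119 − 157) / (5 − 157) = -38/-152 = 0.25.
Check on G: (139 − 107)/(234 − 107) = 0.252 ✓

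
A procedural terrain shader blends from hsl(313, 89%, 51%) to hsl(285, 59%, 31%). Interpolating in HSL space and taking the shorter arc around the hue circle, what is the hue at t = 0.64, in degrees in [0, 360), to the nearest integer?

295

Hue arc: Δh = 285 − 313 = -28° (|Δh| ≤ 180, already the shorter path).
H = 313 + 0.64 × (-28) = 295.08 → 295°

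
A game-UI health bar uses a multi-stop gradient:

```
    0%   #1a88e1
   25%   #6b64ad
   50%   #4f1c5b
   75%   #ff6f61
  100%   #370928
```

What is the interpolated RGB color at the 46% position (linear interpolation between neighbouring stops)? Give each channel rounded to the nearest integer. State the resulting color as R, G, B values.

46% lies between the 25% and 50% stops, so the local fraction is t = (46 − 25)/(50 − 25) = 21/25 ≈ 0.84.
#6b64ad → (107, 100, 173); #4f1c5b → (79, 28, 91).
R = 107 + 0.84 × (79 − 107) = 83.48 → 83
G = 100 + 0.84 × (28 − 100) = 39.52 → 40
B = 173 + 0.84 × (91 − 173) = 104.12 → 104

(83, 40, 104)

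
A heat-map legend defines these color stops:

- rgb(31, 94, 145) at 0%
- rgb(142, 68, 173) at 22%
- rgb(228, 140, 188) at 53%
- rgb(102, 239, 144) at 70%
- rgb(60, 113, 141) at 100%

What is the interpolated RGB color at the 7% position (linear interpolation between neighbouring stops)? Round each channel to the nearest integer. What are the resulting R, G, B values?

7% lies between the 0% and 22% stops, so the local fraction is t = (7 − 0)/(22 − 0) = 7/22 ≈ 0.3182.
R = 31 + 0.3182 × (142 − 31) = 66.32 → 66
G = 94 + 0.3182 × (68 − 94) = 85.727 → 86
B = 145 + 0.3182 × (173 − 145) = 153.91 → 154

(66, 86, 154)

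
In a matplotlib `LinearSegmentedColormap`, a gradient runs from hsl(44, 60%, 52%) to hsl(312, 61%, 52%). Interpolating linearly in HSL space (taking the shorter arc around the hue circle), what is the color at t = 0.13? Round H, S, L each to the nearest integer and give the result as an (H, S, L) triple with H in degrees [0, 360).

Hue: 312 − 44 = 268°, but |268| > 180 so the shorter arc goes the other way: Δh = 268 − 360 = -92°.
H = 44 + 0.13 × (-92) = 32.04 → 32°
S = 60 + 0.13 × (61 − 60) = 60.13 → 60%
L = 52 + 0.13 × (52 − 52) = 52 → 52%

(32, 60, 52)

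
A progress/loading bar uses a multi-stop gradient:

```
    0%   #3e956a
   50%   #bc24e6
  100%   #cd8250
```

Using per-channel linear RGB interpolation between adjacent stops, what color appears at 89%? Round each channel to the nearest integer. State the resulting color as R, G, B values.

89% lies between the 50% and 100% stops, so the local fraction is t = (89 − 50)/(100 − 50) = 39/50 ≈ 0.78.
#bc24e6 → (188, 36, 230); #cd8250 → (205, 130, 80).
R = 188 + 0.78 × (205 − 188) = 201.26 → 201
G = 36 + 0.78 × (130 − 36) = 109.32 → 109
B = 230 + 0.78 × (80 − 230) = 113 → 113

(201, 109, 113)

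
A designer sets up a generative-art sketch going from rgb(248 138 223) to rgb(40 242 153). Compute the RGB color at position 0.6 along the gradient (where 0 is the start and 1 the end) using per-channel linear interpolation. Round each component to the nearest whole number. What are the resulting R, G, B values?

R = 248 + 0.6 × (40 − 248) = 248 + 0.6 × -208 = 123.2 → 123
G = 138 + 0.6 × (242 − 138) = 138 + 0.6 × 104 = 200.4 → 200
B = 223 + 0.6 × (153 − 223) = 223 + 0.6 × -70 = 181 → 181
So the blended color is (123, 200, 181), about #7bc8b5.

(123, 200, 181)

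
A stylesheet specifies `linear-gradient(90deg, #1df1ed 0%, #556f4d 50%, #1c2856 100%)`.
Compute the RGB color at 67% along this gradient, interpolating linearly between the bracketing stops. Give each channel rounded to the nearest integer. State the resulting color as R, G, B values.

67% lies between the 50% and 100% stops, so the local fraction is t = (67 − 50)/(100 − 50) = 17/50 ≈ 0.34.
#556f4d → (85, 111, 77); #1c2856 → (28, 40, 86).
R = 85 + 0.34 × (28 − 85) = 65.62 → 66
G = 111 + 0.34 × (40 − 111) = 86.86 → 87
B = 77 + 0.34 × (86 − 77) = 80.06 → 80

(66, 87, 80)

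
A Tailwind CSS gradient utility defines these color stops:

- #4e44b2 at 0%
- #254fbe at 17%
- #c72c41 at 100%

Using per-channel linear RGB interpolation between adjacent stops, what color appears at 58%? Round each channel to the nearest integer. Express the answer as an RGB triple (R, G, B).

(117, 62, 128)

58% lies between the 17% and 100% stops, so the local fraction is t = (58 − 17)/(100 − 17) = 41/83 ≈ 0.494.
#254fbe → (37, 79, 190); #c72c41 → (199, 44, 65).
R = 37 + 0.494 × (199 − 37) = 117.028 → 117
G = 79 + 0.494 × (44 − 79) = 61.71 → 62
B = 190 + 0.494 × (65 − 190) = 128.25 → 128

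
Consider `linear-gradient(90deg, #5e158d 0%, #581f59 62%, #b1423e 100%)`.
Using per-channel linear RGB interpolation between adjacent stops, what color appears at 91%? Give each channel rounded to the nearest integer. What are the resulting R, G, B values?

(156, 58, 68)

91% lies between the 62% and 100% stops, so the local fraction is t = (91 − 62)/(100 − 62) = 29/38 ≈ 0.7632.
#581f59 → (88, 31, 89); #b1423e → (177, 66, 62).
R = 88 + 0.7632 × (177 − 88) = 155.925 → 156
G = 31 + 0.7632 × (66 − 31) = 57.712 → 58
B = 89 + 0.7632 × (62 − 89) = 68.394 → 68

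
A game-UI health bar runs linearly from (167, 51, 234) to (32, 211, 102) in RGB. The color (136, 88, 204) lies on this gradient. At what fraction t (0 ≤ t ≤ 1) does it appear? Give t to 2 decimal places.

Invert the lerp on the G channel (largest span, 160): t = (88 − 51) / (211 − 51) = 37/160 = 0.23125.
Check on R: (136 − 167)/(32 − 167) = 0.2296 ✓

0.23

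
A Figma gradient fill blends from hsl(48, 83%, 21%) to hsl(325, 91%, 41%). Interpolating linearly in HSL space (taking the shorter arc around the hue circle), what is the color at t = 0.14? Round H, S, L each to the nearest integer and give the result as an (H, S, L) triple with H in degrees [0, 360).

(36, 84, 24)

Hue: 325 − 48 = 277°, but |277| > 180 so the shorter arc goes the other way: Δh = 277 − 360 = -83°.
H = 48 + 0.14 × (-83) = 36.38 → 36°
S = 83 + 0.14 × (91 − 83) = 84.12 → 84%
L = 21 + 0.14 × (41 − 21) = 23.8 → 24%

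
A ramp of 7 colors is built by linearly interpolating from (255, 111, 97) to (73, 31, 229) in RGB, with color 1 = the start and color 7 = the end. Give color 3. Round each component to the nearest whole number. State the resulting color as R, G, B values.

(194, 84, 141)

With 7 swatches and endpoints inclusive, swatch 3 sits at t = (3 − 1)/(7 − 1) = 2/6 ≈ 0.3333.
R = 255 + 0.3333 × (73 − 255) = 194.339 → 194
G = 111 + 0.3333 × (31 − 111) = 84.336 → 84
B = 97 + 0.3333 × (229 − 97) = 140.996 → 141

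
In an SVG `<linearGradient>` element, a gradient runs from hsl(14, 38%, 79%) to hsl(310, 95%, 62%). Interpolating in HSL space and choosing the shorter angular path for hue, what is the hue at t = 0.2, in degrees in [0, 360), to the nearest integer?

1

Hue: 310 − 14 = 296°, but |296| > 180 so the shorter arc goes the other way: Δh = 296 − 360 = -64°.
H = 14 + 0.2 × (-64) = 1.2 → 1°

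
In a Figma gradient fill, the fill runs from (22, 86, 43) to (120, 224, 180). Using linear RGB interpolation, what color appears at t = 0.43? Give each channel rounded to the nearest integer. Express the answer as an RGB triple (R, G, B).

(64, 145, 102)

R = 22 + 0.43 × (120 − 22) = 22 + 0.43 × 98 = 64.14 → 64
G = 86 + 0.43 × (224 − 86) = 86 + 0.43 × 138 = 145.34 → 145
B = 43 + 0.43 × (180 − 43) = 43 + 0.43 × 137 = 101.91 → 102
So the blended color is (64, 145, 102), about #409166.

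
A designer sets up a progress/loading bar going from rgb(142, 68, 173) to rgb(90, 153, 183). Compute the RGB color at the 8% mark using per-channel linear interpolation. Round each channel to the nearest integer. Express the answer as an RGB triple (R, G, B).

(138, 75, 174)

8% corresponds to t = 0.08.
R = 142 + 0.08 × (90 − 142) = 142 + 0.08 × -52 = 137.84 → 138
G = 68 + 0.08 × (153 − 68) = 68 + 0.08 × 85 = 74.8 → 75
B = 173 + 0.08 × (183 − 173) = 173 + 0.08 × 10 = 173.8 → 174
So the blended color is (138, 75, 174), about #8a4bae.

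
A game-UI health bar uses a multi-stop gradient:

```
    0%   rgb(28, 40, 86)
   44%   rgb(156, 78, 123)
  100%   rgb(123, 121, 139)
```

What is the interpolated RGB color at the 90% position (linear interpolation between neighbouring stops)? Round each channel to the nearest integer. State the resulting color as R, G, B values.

(129, 113, 136)

90% lies between the 44% and 100% stops, so the local fraction is t = (90 − 44)/(100 − 44) = 46/56 ≈ 0.8214.
R = 156 + 0.8214 × (123 − 156) = 128.894 → 129
G = 78 + 0.8214 × (121 − 78) = 113.32 → 113
B = 123 + 0.8214 × (139 − 123) = 136.142 → 136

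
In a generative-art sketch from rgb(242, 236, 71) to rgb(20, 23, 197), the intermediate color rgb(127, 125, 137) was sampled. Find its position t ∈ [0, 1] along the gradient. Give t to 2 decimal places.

Invert the lerp on the R channel (largest span, 222): t = (127 − 242) / (20 − 242) = -115/-222 = 0.51802.
Check on G: (125 − 236)/(23 − 236) = 0.5211 ✓

0.52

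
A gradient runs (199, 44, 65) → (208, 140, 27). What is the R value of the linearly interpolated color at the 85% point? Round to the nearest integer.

R = 199 + 0.85 × (208 − 199) = 206.65 → 207

207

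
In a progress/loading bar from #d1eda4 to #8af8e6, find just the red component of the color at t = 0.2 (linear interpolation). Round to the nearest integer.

195

R₁ = 209 (from #d1eda4), R₂ = 138 (from #8af8e6).
R = 209 + 0.2 × (138 − 209) = 194.8 → 195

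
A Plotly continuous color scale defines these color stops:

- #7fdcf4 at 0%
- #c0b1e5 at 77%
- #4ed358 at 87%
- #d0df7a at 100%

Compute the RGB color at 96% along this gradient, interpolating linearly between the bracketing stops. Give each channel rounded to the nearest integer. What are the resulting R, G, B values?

96% lies between the 87% and 100% stops, so the local fraction is t = (96 − 87)/(100 − 87) = 9/13 ≈ 0.6923.
#4ed358 → (78, 211, 88); #d0df7a → (208, 223, 122).
R = 78 + 0.6923 × (208 − 78) = 167.999 → 168
G = 211 + 0.6923 × (223 − 211) = 219.308 → 219
B = 88 + 0.6923 × (122 − 88) = 111.538 → 112

(168, 219, 112)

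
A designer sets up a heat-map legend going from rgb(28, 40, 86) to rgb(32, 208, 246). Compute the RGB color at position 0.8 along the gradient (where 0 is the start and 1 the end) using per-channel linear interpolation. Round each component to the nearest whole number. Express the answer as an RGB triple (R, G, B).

R = 28 + 0.8 × (32 − 28) = 28 + 0.8 × 4 = 31.2 → 31
G = 40 + 0.8 × (208 − 40) = 40 + 0.8 × 168 = 174.4 → 174
B = 86 + 0.8 × (246 − 86) = 86 + 0.8 × 160 = 214 → 214
So the blended color is (31, 174, 214), about #1faed6.

(31, 174, 214)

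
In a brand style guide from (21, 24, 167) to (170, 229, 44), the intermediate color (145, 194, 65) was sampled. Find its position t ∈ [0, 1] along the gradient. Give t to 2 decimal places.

0.83

Invert the lerp on the G channel (largest span, 205): t = (194 − 24) / (229 − 24) = 170/205 = 0.82927.
Check on R: (145 − 21)/(170 − 21) = 0.8322 ✓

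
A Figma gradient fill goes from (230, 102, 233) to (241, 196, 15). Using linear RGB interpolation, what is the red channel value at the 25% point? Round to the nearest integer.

233

R = 230 + 0.25 × (241 − 230) = 232.75 → 233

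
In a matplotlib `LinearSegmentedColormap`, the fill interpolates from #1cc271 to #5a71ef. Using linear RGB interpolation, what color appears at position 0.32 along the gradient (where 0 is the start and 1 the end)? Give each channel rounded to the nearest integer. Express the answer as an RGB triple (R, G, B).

(48, 168, 153)

#1cc271 → (28, 194, 113); #5a71ef → (90, 113, 239).
R = 28 + 0.32 × (90 − 28) = 28 + 0.32 × 62 = 47.84 → 48
G = 194 + 0.32 × (113 − 194) = 194 + 0.32 × -81 = 168.08 → 168
B = 113 + 0.32 × (239 − 113) = 113 + 0.32 × 126 = 153.32 → 153
So the blended color is (48, 168, 153), about #30a899.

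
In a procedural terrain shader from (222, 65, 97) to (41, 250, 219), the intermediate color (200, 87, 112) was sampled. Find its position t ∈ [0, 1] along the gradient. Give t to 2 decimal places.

Invert the lerp on the G channel (largest span, 185): t = (87 − 65) / (250 − 65) = 22/185 = 0.11892.
Check on R: (200 − 222)/(41 − 222) = 0.1215 ✓

0.12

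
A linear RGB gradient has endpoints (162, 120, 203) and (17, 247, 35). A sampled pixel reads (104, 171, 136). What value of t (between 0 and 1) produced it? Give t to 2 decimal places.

Invert the lerp on the B channel (largest span, 168): t = (136 − 203) / (35 − 203) = -67/-168 = 0.39881.
Check on R: (104 − 162)/(17 − 162) = 0.4 ✓

0.40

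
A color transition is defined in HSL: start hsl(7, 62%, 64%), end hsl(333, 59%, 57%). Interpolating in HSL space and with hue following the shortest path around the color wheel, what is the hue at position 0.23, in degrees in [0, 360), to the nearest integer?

Hue: 333 − 7 = 326°, but |326| > 180 so the shorter arc goes the other way: Δh = 326 − 360 = -34°.
H = 7 + 0.23 × (-34) = -0.82 → -1 → -1 mod 360 = 359°

359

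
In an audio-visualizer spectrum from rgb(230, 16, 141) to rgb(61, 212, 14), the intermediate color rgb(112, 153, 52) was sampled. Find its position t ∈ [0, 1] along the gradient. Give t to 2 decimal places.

Invert the lerp on the G channel (largest span, 196): t = (153 − 16) / (212 − 16) = 137/196 = 0.69898.
Check on R: (112 − 230)/(61 − 230) = 0.6982 ✓

0.70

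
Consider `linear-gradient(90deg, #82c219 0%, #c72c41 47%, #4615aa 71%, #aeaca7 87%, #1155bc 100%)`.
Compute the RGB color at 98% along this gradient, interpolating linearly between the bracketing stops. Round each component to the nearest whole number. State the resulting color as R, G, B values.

(41, 98, 185)

98% lies between the 87% and 100% stops, so the local fraction is t = (98 − 87)/(100 − 87) = 11/13 ≈ 0.8462.
#aeaca7 → (174, 172, 167); #1155bc → (17, 85, 188).
R = 174 + 0.8462 × (17 − 174) = 41.147 → 41
G = 172 + 0.8462 × (85 − 172) = 98.381 → 98
B = 167 + 0.8462 × (188 − 167) = 184.77 → 185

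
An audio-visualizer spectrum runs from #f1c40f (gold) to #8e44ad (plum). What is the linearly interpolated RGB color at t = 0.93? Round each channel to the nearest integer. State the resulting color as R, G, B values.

(149, 77, 162)

#f1c40f → (241, 196, 15); #8e44ad → (142, 68, 173).
R = 241 + 0.93 × (142 − 241) = 241 + 0.93 × -99 = 148.93 → 149
G = 196 + 0.93 × (68 − 196) = 196 + 0.93 × -128 = 76.96 → 77
B = 15 + 0.93 × (173 − 15) = 15 + 0.93 × 158 = 161.94 → 162
So the blended color is (149, 77, 162), about #954da2.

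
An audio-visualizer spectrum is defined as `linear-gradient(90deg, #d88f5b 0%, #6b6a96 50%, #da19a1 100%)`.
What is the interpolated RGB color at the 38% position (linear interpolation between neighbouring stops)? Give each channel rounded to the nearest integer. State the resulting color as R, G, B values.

38% lies between the 0% and 50% stops, so the local fraction is t = (38 − 0)/(50 − 0) = 38/50 ≈ 0.76.
#d88f5b → (216, 143, 91); #6b6a96 → (107, 106, 150).
R = 216 + 0.76 × (107 − 216) = 133.16 → 133
G = 143 + 0.76 × (106 − 143) = 114.88 → 115
B = 91 + 0.76 × (150 − 91) = 135.84 → 136

(133, 115, 136)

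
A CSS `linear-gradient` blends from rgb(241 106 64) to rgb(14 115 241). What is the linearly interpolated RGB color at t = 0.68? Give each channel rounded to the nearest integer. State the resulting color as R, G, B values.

R = 241 + 0.68 × (14 − 241) = 241 + 0.68 × -227 = 86.64 → 87
G = 106 + 0.68 × (115 − 106) = 106 + 0.68 × 9 = 112.12 → 112
B = 64 + 0.68 × (241 − 64) = 64 + 0.68 × 177 = 184.36 → 184

(87, 112, 184)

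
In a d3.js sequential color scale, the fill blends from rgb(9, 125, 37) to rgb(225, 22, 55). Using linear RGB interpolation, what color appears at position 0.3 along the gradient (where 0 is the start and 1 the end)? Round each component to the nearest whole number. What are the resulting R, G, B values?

R = 9 + 0.3 × (225 − 9) = 9 + 0.3 × 216 = 73.8 → 74
G = 125 + 0.3 × (22 − 125) = 125 + 0.3 × -103 = 94.1 → 94
B = 37 + 0.3 × (55 − 37) = 37 + 0.3 × 18 = 42.4 → 42
So the blended color is (74, 94, 42), about #4a5e2a.

(74, 94, 42)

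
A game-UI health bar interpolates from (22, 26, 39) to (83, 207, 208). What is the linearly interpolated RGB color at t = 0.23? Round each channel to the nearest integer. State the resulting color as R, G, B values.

(36, 68, 78)

R = 22 + 0.23 × (83 − 22) = 22 + 0.23 × 61 = 36.03 → 36
G = 26 + 0.23 × (207 − 26) = 26 + 0.23 × 181 = 67.63 → 68
B = 39 + 0.23 × (208 − 39) = 39 + 0.23 × 169 = 77.87 → 78
So the blended color is (36, 68, 78), about #24444e.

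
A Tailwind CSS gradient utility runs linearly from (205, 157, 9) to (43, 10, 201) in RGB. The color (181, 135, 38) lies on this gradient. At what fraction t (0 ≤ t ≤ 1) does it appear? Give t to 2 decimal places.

Invert the lerp on the B channel (largest span, 192): t = (38 − 9) / (201 − 9) = 29/192 = 0.15104.
Check on R: (181 − 205)/(43 − 205) = 0.1481 ✓

0.15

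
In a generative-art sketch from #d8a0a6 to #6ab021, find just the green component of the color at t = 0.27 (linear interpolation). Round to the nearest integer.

164

G₁ = 160 (from #d8a0a6), G₂ = 176 (from #6ab021).
G = 160 + 0.27 × (176 − 160) = 164.32 → 164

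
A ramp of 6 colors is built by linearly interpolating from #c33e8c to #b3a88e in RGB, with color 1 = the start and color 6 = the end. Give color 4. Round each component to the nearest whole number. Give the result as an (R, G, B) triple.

(185, 126, 141)

With 6 swatches and endpoints inclusive, swatch 4 sits at t = (4 − 1)/(6 − 1) = 3/5 ≈ 0.6.
#c33e8c → (195, 62, 140); #b3a88e → (179, 168, 142).
R = 195 + 0.6 × (179 − 195) = 185.4 → 185
G = 62 + 0.6 × (168 − 62) = 125.6 → 126
B = 140 + 0.6 × (142 − 140) = 141.2 → 141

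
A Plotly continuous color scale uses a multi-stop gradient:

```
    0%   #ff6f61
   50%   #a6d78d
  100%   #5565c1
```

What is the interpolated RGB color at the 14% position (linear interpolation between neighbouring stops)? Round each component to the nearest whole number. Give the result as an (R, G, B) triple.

14% lies between the 0% and 50% stops, so the local fraction is t = (14 − 0)/(50 − 0) = 14/50 ≈ 0.28.
#ff6f61 → (255, 111, 97); #a6d78d → (166, 215, 141).
R = 255 + 0.28 × (166 − 255) = 230.08 → 230
G = 111 + 0.28 × (215 − 111) = 140.12 → 140
B = 97 + 0.28 × (141 − 97) = 109.32 → 109

(230, 140, 109)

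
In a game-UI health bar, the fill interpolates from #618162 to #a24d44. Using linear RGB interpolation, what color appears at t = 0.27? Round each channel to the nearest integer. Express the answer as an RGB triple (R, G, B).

#618162 → (97, 129, 98); #a24d44 → (162, 77, 68).
R = 97 + 0.27 × (162 − 97) = 97 + 0.27 × 65 = 114.55 → 115
G = 129 + 0.27 × (77 − 129) = 129 + 0.27 × -52 = 114.96 → 115
B = 98 + 0.27 × (68 − 98) = 98 + 0.27 × -30 = 89.9 → 90

(115, 115, 90)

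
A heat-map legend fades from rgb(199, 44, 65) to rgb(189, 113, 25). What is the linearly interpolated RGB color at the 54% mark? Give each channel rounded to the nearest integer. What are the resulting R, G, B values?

54% corresponds to t = 0.54.
R = 199 + 0.54 × (189 − 199) = 199 + 0.54 × -10 = 193.6 → 194
G = 44 + 0.54 × (113 − 44) = 44 + 0.54 × 69 = 81.26 → 81
B = 65 + 0.54 × (25 − 65) = 65 + 0.54 × -40 = 43.4 → 43
So the blended color is (194, 81, 43), about #c2512b.

(194, 81, 43)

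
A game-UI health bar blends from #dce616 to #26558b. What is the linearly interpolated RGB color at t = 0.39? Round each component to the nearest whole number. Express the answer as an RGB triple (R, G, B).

(149, 173, 68)

#dce616 → (220, 230, 22); #26558b → (38, 85, 139).
R = 220 + 0.39 × (38 − 220) = 220 + 0.39 × -182 = 149.02 → 149
G = 230 + 0.39 × (85 − 230) = 230 + 0.39 × -145 = 173.45 → 173
B = 22 + 0.39 × (139 − 22) = 22 + 0.39 × 117 = 67.63 → 68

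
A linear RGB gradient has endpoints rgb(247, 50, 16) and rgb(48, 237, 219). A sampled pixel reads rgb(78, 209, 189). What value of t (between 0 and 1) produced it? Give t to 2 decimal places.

Invert the lerp on the B channel (largest span, 203): t = (189 − 16) / (219 − 16) = 173/203 = 0.85222.
Check on R: (78 − 247)/(48 − 247) = 0.8492 ✓

0.85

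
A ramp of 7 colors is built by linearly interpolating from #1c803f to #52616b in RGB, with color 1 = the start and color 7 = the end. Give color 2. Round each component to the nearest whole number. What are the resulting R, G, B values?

With 7 swatches and endpoints inclusive, swatch 2 sits at t = (2 − 1)/(7 − 1) = 1/6 ≈ 0.1667.
#1c803f → (28, 128, 63); #52616b → (82, 97, 107).
R = 28 + 0.1667 × (82 − 28) = 37.002 → 37
G = 128 + 0.1667 × (97 − 128) = 122.832 → 123
B = 63 + 0.1667 × (107 − 63) = 70.335 → 70

(37, 123, 70)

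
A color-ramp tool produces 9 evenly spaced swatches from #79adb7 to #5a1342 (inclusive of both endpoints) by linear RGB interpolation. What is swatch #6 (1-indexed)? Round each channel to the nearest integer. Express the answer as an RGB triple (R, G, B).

(102, 77, 110)

With 9 swatches and endpoints inclusive, swatch 6 sits at t = (6 − 1)/(9 − 1) = 5/8 ≈ 0.625.
#79adb7 → (121, 173, 183); #5a1342 → (90, 19, 66).
R = 121 + 0.625 × (90 − 121) = 101.625 → 102
G = 173 + 0.625 × (19 − 173) = 76.75 → 77
B = 183 + 0.625 × (66 − 183) = 109.875 → 110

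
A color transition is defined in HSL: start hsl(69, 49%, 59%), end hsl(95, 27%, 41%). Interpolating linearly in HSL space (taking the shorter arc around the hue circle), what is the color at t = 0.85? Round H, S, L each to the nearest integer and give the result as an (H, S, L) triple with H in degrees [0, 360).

Hue arc: Δh = 95 − 69 = 26° (|Δh| ≤ 180, already the shorter path).
H = 69 + 0.85 × (26) = 91.1 → 91°
S = 49 + 0.85 × (27 − 49) = 30.3 → 30%
L = 59 + 0.85 × (41 − 59) = 43.7 → 44%

(91, 30, 44)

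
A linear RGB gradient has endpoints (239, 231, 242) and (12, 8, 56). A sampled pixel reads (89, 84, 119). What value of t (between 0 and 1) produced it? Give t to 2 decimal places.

Invert the lerp on the R channel (largest span, 227): t = (89 − 239) / (12 − 239) = -150/-227 = 0.66079.
Check on G: (84 − 231)/(8 − 231) = 0.6592 ✓

0.66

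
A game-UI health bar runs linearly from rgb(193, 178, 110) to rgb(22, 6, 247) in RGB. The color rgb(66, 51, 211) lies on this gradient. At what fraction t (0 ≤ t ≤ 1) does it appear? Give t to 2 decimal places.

Invert the lerp on the G channel (largest span, 172): t = (51 − 178) / (6 − 178) = -127/-172 = 0.73837.
Check on R: (66 − 193)/(22 − 193) = 0.7427 ✓

0.74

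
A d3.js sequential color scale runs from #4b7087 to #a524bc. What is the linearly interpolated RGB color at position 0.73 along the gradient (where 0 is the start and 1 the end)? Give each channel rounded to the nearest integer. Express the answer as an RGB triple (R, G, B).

(141, 57, 174)

#4b7087 → (75, 112, 135); #a524bc → (165, 36, 188).
R = 75 + 0.73 × (165 − 75) = 75 + 0.73 × 90 = 140.7 → 141
G = 112 + 0.73 × (36 − 112) = 112 + 0.73 × -76 = 56.52 → 57
B = 135 + 0.73 × (188 − 135) = 135 + 0.73 × 53 = 173.69 → 174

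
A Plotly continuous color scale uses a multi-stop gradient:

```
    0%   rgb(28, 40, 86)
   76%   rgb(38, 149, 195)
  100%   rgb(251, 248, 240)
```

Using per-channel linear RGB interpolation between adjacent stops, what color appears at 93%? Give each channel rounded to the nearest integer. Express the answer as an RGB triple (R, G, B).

(189, 219, 227)

93% lies between the 76% and 100% stops, so the local fraction is t = (93 − 76)/(100 − 76) = 17/24 ≈ 0.7083.
R = 38 + 0.7083 × (251 − 38) = 188.868 → 189
G = 149 + 0.7083 × (248 − 149) = 219.122 → 219
B = 195 + 0.7083 × (240 − 195) = 226.874 → 227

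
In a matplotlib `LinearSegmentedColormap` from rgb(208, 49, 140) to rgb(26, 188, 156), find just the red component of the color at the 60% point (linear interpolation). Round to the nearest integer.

99

R = 208 + 0.6 × (26 − 208) = 98.8 → 99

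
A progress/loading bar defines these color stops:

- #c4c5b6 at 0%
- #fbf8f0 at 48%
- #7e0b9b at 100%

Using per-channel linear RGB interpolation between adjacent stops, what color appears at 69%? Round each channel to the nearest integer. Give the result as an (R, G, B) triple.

69% lies between the 48% and 100% stops, so the local fraction is t = (69 − 48)/(100 − 48) = 21/52 ≈ 0.4038.
#fbf8f0 → (251, 248, 240); #7e0b9b → (126, 11, 155).
R = 251 + 0.4038 × (126 − 251) = 200.525 → 201
G = 248 + 0.4038 × (11 − 248) = 152.299 → 152
B = 240 + 0.4038 × (155 − 240) = 205.677 → 206

(201, 152, 206)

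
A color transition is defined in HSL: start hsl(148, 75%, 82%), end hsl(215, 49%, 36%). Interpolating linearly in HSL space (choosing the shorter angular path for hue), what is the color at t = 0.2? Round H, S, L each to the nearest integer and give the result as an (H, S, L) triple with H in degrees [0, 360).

Hue arc: Δh = 215 − 148 = 67° (|Δh| ≤ 180, already the shorter path).
H = 148 + 0.2 × (67) = 161.4 → 161°
S = 75 + 0.2 × (49 − 75) = 69.8 → 70%
L = 82 + 0.2 × (36 − 82) = 72.8 → 73%

(161, 70, 73)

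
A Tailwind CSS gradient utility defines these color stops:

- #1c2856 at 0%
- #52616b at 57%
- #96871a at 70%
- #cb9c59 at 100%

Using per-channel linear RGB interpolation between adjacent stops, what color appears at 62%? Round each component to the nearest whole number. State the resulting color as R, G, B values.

62% lies between the 57% and 70% stops, so the local fraction is t = (62 − 57)/(70 − 57) = 5/13 ≈ 0.3846.
#52616b → (82, 97, 107); #96871a → (150, 135, 26).
R = 82 + 0.3846 × (150 − 82) = 108.153 → 108
G = 97 + 0.3846 × (135 − 97) = 111.615 → 112
B = 107 + 0.3846 × (26 − 107) = 75.847 → 76

(108, 112, 76)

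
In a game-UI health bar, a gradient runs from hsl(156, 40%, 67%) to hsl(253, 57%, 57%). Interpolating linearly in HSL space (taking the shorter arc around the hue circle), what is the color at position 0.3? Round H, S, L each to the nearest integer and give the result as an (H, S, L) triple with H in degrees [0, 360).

Hue arc: Δh = 253 − 156 = 97° (|Δh| ≤ 180, already the shorter path).
H = 156 + 0.3 × (97) = 185.1 → 185°
S = 40 + 0.3 × (57 − 40) = 45.1 → 45%
L = 67 + 0.3 × (57 − 67) = 64 → 64%

(185, 45, 64)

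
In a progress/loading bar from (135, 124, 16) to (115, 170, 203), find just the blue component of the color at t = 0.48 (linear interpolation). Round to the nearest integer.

106

B = 16 + 0.48 × (203 − 16) = 105.76 → 106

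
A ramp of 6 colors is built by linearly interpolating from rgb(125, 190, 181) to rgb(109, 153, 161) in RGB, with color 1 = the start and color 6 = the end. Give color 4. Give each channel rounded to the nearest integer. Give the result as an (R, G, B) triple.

With 6 swatches and endpoints inclusive, swatch 4 sits at t = (4 − 1)/(6 − 1) = 3/5 ≈ 0.6.
R = 125 + 0.6 × (109 − 125) = 115.4 → 115
G = 190 + 0.6 × (153 − 190) = 167.8 → 168
B = 181 + 0.6 × (161 − 181) = 169 → 169

(115, 168, 169)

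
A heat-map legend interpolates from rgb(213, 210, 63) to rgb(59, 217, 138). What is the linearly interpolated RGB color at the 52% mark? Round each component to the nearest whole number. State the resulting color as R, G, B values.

52% corresponds to t = 0.52.
R = 213 + 0.52 × (59 − 213) = 213 + 0.52 × -154 = 132.92 → 133
G = 210 + 0.52 × (217 − 210) = 210 + 0.52 × 7 = 213.64 → 214
B = 63 + 0.52 × (138 − 63) = 63 + 0.52 × 75 = 102 → 102

(133, 214, 102)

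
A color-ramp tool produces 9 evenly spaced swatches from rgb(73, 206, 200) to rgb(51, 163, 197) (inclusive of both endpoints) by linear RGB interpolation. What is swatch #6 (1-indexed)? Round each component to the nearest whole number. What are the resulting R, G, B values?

With 9 swatches and endpoints inclusive, swatch 6 sits at t = (6 − 1)/(9 − 1) = 5/8 ≈ 0.625.
R = 73 + 0.625 × (51 − 73) = 59.25 → 59
G = 206 + 0.625 × (163 − 206) = 179.125 → 179
B = 200 + 0.625 × (197 − 200) = 198.125 → 198

(59, 179, 198)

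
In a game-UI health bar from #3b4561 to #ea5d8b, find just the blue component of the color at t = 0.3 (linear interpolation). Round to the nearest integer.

B₁ = 97 (from #3b4561), B₂ = 139 (from #ea5d8b).
B = 97 + 0.3 × (139 − 97) = 109.6 → 110

110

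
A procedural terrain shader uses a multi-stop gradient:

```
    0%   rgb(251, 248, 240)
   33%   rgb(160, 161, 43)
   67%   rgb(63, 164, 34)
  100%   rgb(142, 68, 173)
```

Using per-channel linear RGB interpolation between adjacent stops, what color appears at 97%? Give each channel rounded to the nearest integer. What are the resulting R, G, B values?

97% lies between the 67% and 100% stops, so the local fraction is t = (97 − 67)/(100 − 67) = 30/33 ≈ 0.9091.
R = 63 + 0.9091 × (142 − 63) = 134.819 → 135
G = 164 + 0.9091 × (68 − 164) = 76.726 → 77
B = 34 + 0.9091 × (173 − 34) = 160.365 → 160

(135, 77, 160)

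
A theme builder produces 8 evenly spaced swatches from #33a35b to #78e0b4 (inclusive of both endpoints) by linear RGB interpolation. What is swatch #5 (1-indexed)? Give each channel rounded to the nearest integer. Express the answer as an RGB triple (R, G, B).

With 8 swatches and endpoints inclusive, swatch 5 sits at t = (5 − 1)/(8 − 1) = 4/7 ≈ 0.5714.
#33a35b → (51, 163, 91); #78e0b4 → (120, 224, 180).
R = 51 + 0.5714 × (120 − 51) = 90.427 → 90
G = 163 + 0.5714 × (224 − 163) = 197.855 → 198
B = 91 + 0.5714 × (180 − 91) = 141.855 → 142

(90, 198, 142)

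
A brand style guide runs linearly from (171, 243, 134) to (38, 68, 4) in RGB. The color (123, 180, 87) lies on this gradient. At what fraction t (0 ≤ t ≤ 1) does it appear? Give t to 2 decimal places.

Invert the lerp on the G channel (largest span, 175): t = (180 − 243) / (68 − 243) = -63/-175 = 0.36.
Check on R: (123 − 171)/(38 − 171) = 0.3609 ✓

0.36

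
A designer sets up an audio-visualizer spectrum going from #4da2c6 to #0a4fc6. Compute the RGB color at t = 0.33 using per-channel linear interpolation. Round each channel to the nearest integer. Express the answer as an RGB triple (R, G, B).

(55, 135, 198)

#4da2c6 → (77, 162, 198); #0a4fc6 → (10, 79, 198).
R = 77 + 0.33 × (10 − 77) = 77 + 0.33 × -67 = 54.89 → 55
G = 162 + 0.33 × (79 − 162) = 162 + 0.33 × -83 = 134.61 → 135
B = 198 + 0.33 × (198 − 198) = 198 + 0.33 × 0 = 198 → 198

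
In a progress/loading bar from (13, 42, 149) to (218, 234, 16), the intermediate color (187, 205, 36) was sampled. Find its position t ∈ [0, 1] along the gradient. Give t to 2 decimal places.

Invert the lerp on the R channel (largest span, 205): t = (187 − 13) / (218 − 13) = 174/205 = 0.84878.
Check on G: (205 − 42)/(234 − 42) = 0.849 ✓

0.85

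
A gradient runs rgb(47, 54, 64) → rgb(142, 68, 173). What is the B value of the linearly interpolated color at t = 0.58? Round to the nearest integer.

127

B = 64 + 0.58 × (173 − 64) = 127.22 → 127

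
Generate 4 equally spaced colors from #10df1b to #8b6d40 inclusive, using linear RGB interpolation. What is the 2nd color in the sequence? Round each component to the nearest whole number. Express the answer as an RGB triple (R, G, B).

With 4 swatches and endpoints inclusive, swatch 2 sits at t = (2 − 1)/(4 − 1) = 1/3 ≈ 0.3333.
#10df1b → (16, 223, 27); #8b6d40 → (139, 109, 64).
R = 16 + 0.3333 × (139 − 16) = 56.996 → 57
G = 223 + 0.3333 × (109 − 223) = 185.004 → 185
B = 27 + 0.3333 × (64 − 27) = 39.332 → 39

(57, 185, 39)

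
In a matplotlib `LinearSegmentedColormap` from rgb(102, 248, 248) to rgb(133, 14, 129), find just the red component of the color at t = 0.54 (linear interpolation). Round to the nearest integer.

119

R = 102 + 0.54 × (133 − 102) = 118.74 → 119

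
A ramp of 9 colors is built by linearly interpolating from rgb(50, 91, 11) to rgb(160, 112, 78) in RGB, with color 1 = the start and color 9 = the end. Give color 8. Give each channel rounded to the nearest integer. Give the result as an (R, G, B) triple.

With 9 swatches and endpoints inclusive, swatch 8 sits at t = (8 − 1)/(9 − 1) = 7/8 ≈ 0.875.
R = 50 + 0.875 × (160 − 50) = 146.25 → 146
G = 91 + 0.875 × (112 − 91) = 109.375 → 109
B = 11 + 0.875 × (78 − 11) = 69.625 → 70

(146, 109, 70)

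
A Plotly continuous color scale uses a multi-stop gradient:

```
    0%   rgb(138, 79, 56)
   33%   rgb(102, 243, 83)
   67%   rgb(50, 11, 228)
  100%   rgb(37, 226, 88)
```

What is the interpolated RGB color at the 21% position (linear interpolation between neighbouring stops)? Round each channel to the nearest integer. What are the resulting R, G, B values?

21% lies between the 0% and 33% stops, so the local fraction is t = (21 − 0)/(33 − 0) = 21/33 ≈ 0.6364.
R = 138 + 0.6364 × (102 − 138) = 115.09 → 115
G = 79 + 0.6364 × (243 − 79) = 183.37 → 183
B = 56 + 0.6364 × (83 − 56) = 73.183 → 73

(115, 183, 73)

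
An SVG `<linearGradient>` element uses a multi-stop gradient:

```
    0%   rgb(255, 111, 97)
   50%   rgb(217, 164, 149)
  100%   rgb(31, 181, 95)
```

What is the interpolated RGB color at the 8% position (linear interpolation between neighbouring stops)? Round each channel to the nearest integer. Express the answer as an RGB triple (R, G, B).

(249, 119, 105)

8% lies between the 0% and 50% stops, so the local fraction is t = (8 − 0)/(50 − 0) = 8/50 ≈ 0.16.
R = 255 + 0.16 × (217 − 255) = 248.92 → 249
G = 111 + 0.16 × (164 − 111) = 119.48 → 119
B = 97 + 0.16 × (149 − 97) = 105.32 → 105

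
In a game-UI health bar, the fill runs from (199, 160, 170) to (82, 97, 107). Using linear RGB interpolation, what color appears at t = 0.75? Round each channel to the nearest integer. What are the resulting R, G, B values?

(111, 113, 123)

R = 199 + 0.75 × (82 − 199) = 199 + 0.75 × -117 = 111.25 → 111
G = 160 + 0.75 × (97 − 160) = 160 + 0.75 × -63 = 112.75 → 113
B = 170 + 0.75 × (107 − 170) = 170 + 0.75 × -63 = 122.75 → 123
So the blended color is (111, 113, 123), about #6f717b.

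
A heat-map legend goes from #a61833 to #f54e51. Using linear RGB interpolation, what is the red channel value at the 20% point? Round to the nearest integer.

182

R₁ = 166 (from #a61833), R₂ = 245 (from #f54e51).
R = 166 + 0.2 × (245 − 166) = 181.8 → 182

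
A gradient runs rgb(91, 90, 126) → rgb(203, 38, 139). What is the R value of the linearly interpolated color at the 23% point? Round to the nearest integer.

117

R = 91 + 0.23 × (203 − 91) = 116.76 → 117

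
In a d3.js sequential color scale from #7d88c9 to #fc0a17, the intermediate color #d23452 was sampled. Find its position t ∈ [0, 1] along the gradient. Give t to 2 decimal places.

0.67

Invert the lerp on the B channel (largest span, 178): t = (82 − 201) / (23 − 201) = -119/-178 = 0.66854.
Check on R: (210 − 125)/(252 − 125) = 0.6693 ✓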